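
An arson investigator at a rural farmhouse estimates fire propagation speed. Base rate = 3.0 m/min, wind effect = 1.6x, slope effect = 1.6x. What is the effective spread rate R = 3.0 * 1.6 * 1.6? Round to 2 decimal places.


Fire spread rate calculation:
R = R0 * wind_factor * slope_factor
= 3.0 * 1.6 * 1.6
= 4.8 * 1.6
= 7.68 m/min

7.68


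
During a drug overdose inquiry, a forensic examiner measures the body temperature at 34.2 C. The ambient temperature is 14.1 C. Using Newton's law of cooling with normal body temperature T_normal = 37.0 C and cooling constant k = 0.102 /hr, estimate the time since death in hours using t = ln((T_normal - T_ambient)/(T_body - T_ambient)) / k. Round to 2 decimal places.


Using Newton's law of cooling:
t = ln((T_normal - T_ambient) / (T_body - T_ambient)) / k
T_normal - T_ambient = 22.9
T_body - T_ambient = 20.1
Ratio = 1.139303
ln(ratio) = 0.130417
t = 0.130417 / 0.102 = 1.28 hours

1.28


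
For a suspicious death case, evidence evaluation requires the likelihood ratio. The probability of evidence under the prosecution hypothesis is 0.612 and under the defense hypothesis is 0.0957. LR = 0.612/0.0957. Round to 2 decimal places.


Likelihood ratio calculation:
LR = P(E|Hp) / P(E|Hd)
LR = 0.612 / 0.0957
LR = 6.39

6.39


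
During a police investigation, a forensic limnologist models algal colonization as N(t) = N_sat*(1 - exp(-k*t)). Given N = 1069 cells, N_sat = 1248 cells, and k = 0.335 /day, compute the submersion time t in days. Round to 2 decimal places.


PMSI from diatom colonization curve:
N / N_sat = 1069 / 1248 = 0.856571
1 - N/N_sat = 0.143429
ln(1 - N/N_sat) = -1.941915
t = -ln(1 - N/N_sat) / k = -(-1.941915) / 0.335 = 5.80 days

5.80


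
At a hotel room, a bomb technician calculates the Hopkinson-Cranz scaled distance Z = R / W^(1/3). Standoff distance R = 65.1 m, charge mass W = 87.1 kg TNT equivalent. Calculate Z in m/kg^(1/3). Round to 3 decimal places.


Scaled distance calculation:
W^(1/3) = 87.1^(1/3) = 4.432745
Z = R / W^(1/3) = 65.1 / 4.432745
Z = 14.686 m/kg^(1/3)

14.686


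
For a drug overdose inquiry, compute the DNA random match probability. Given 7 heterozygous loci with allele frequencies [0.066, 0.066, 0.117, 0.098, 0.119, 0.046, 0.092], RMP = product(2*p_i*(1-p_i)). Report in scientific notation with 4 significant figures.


Computing RMP for 7 loci:
Locus 1: 2 * 0.066 * 0.934 = 0.123288
Locus 2: 2 * 0.066 * 0.934 = 0.123288
Locus 3: 2 * 0.117 * 0.883 = 0.206622
Locus 4: 2 * 0.098 * 0.902 = 0.176792
Locus 5: 2 * 0.119 * 0.881 = 0.209678
Locus 6: 2 * 0.046 * 0.954 = 0.087768
Locus 7: 2 * 0.092 * 0.908 = 0.167072
RMP = 1.707e-06

1.707e-06


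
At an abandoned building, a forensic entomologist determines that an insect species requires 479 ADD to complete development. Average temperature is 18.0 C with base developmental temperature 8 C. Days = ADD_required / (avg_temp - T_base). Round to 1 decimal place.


Insect development time:
Effective temperature = avg_temp - T_base = 18.0 - 8 = 10.0 C
Days = ADD / effective_temp = 479 / 10.0 = 47.9 days

47.9


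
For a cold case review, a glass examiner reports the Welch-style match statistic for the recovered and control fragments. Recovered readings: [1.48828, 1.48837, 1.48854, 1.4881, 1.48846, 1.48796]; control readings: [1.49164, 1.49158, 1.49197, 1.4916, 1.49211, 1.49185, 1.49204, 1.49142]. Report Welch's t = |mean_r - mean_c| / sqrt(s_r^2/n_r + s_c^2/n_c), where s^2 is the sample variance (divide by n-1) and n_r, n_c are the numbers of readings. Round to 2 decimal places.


Welch's t-criterion for glass RI comparison:
Recovered mean = sum / n_r = 8.92971 / 6 = 1.488285
Control mean = sum / n_c = 11.93421 / 8 = 1.4917763
Recovered sample variance s_r^2 = 4.855e-08
Control sample variance s_c^2 = 6.27125e-08
Welch SE (unpooled) = sqrt(s_r^2/n_r + s_c^2/n_c) = sqrt(8.09167e-09 + 7.83906e-09) = sqrt(1.59307e-08) = 0.000126217
|mean_r - mean_c| = 0.00349125
t = 0.00349125 / 0.000126217 = 27.66

27.66


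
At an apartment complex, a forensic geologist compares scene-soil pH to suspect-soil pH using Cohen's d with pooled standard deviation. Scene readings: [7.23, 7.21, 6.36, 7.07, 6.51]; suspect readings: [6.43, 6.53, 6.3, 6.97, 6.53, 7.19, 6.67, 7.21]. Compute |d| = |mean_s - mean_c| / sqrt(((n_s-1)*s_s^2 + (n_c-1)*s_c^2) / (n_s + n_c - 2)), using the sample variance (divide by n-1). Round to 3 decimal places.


Pooled-variance Cohen's d for soil pH comparison:
Scene mean = 34.38 / 5 = 6.876
Suspect mean = 53.83 / 8 = 6.72875
Scene sample variance s_s^2 = 0.16868
Suspect sample variance s_c^2 = 0.122584
Pooled variance = ((n_s-1)*s_s^2 + (n_c-1)*s_c^2) / (n_s + n_c - 2) = 0.139346
Pooled SD = sqrt(0.139346) = 0.373291
Mean difference = 0.14725
|d| = |0.14725| / 0.373291 = 0.394

0.394


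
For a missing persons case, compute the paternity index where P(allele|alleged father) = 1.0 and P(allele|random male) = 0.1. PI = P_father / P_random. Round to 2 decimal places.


Paternity Index calculation:
PI = P(allele|father) / P(allele|random)
PI = 1.0 / 0.1
PI = 10.00

10.00


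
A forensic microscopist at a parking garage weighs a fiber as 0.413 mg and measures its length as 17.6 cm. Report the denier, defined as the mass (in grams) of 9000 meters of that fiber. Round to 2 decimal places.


Denier calculation:
Mass in grams = 0.413 mg / 1000 = 0.000413 g
Length in meters = 17.6 cm / 100 = 0.176 m
Linear density = mass / length = 0.000413 / 0.176 = 0.00234659 g/m
Denier = (g/m) * 9000 = 0.00234659 * 9000 = 21.12

21.12


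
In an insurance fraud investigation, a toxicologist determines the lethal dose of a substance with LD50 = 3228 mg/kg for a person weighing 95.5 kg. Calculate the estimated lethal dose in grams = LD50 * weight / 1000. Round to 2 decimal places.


Lethal dose calculation:
Lethal dose = LD50 * body_weight / 1000
= 3228 * 95.5 / 1000
= 308274 / 1000
= 308.27 g

308.27


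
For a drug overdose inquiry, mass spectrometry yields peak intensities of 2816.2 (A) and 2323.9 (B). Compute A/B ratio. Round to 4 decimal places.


Spectral peak ratio:
Peak A = 2816.2 counts
Peak B = 2323.9 counts
Ratio = 2816.2 / 2323.9 = 1.2118

1.2118


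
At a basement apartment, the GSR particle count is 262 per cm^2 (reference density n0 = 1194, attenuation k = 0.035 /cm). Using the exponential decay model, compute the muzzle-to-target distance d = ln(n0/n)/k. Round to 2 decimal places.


GSR distance calculation:
n0/n = 1194 / 262 = 4.557252
ln(n0/n) = 1.51672
d = 1.51672 / 0.035 = 43.33 cm

43.33


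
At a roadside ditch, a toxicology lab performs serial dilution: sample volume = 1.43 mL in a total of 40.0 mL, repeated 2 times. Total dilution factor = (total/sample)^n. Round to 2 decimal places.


Dilution factor calculation:
Single dilution = V_total / V_sample = 40.0 / 1.43 ≈ 27.972028
Number of dilutions = 2
Total DF = (40.0 / 1.43)^2 (full precision, rounded at the end) = 782.43

782.43


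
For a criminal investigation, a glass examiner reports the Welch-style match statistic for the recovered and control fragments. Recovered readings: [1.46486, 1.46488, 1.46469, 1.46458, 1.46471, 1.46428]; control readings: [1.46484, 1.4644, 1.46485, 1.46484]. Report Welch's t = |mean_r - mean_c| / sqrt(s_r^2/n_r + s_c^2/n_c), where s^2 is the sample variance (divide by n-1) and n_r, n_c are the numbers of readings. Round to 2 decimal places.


Welch's t-criterion for glass RI comparison:
Recovered mean = sum / n_r = 8.788 / 6 = 1.4646667
Control mean = sum / n_c = 5.85893 / 4 = 1.4647325
Recovered sample variance s_r^2 = 4.84667e-08
Control sample variance s_c^2 = 4.91583e-08
Welch SE (unpooled) = sqrt(s_r^2/n_r + s_c^2/n_c) = sqrt(8.07778e-09 + 1.22896e-08) = sqrt(2.03674e-08) = 0.000142714
|mean_r - mean_c| = 6.58333e-05
t = 6.58333e-05 / 0.000142714 = 0.46

0.46


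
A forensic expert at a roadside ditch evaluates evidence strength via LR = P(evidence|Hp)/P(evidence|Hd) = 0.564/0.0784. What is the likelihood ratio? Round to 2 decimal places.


Likelihood ratio calculation:
LR = P(E|Hp) / P(E|Hd)
LR = 0.564 / 0.0784
LR = 7.19

7.19


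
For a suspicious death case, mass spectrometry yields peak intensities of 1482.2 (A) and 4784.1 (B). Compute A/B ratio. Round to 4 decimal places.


Spectral peak ratio:
Peak A = 1482.2 counts
Peak B = 4784.1 counts
Ratio = 1482.2 / 4784.1 = 0.3098

0.3098


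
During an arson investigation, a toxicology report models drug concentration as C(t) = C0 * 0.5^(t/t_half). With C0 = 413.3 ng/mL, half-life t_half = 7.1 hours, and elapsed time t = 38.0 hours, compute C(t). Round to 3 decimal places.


Drug concentration decay:
Number of half-lives = t / t_half = 38.0 / 7.1 = 5.352113
Decay factor = 0.5^5.352113 = 0.02448237
C(t) = 413.3 * 0.02448237 = 10.119 ng/mL

10.119


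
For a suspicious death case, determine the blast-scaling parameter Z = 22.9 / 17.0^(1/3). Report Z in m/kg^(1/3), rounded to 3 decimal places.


Scaled distance calculation:
W^(1/3) = 17.0^(1/3) = 2.571282
Z = R / W^(1/3) = 22.9 / 2.571282
Z = 8.906 m/kg^(1/3)

8.906


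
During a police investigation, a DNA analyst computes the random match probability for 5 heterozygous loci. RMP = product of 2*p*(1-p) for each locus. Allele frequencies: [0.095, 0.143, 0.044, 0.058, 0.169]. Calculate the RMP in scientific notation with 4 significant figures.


Computing RMP for 5 loci:
Locus 1: 2 * 0.095 * 0.905 = 0.17195
Locus 2: 2 * 0.143 * 0.857 = 0.245102
Locus 3: 2 * 0.044 * 0.956 = 0.084128
Locus 4: 2 * 0.058 * 0.942 = 0.109272
Locus 5: 2 * 0.169 * 0.831 = 0.280878
RMP = 1.088e-04

1.088e-04


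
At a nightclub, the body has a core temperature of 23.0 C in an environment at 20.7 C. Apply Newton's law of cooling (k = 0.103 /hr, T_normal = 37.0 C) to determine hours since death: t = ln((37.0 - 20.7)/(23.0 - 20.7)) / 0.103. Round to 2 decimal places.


Using Newton's law of cooling:
t = ln((T_normal - T_ambient) / (T_body - T_ambient)) / k
T_normal - T_ambient = 16.3
T_body - T_ambient = 2.3
Ratio = 7.086957
ln(ratio) = 1.958256
t = 1.958256 / 0.103 = 19.01 hours

19.01


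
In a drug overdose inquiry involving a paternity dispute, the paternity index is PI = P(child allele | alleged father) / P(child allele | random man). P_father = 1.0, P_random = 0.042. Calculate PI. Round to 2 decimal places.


Paternity Index calculation:
PI = P(allele|father) / P(allele|random)
PI = 1.0 / 0.042
PI = 23.81

23.81


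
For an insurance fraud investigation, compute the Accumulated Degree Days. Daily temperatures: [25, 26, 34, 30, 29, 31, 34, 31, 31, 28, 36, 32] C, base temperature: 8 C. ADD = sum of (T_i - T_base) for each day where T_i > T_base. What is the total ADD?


Computing ADD day by day:
Day 1: max(0, 25 - 8) = 17
Day 2: max(0, 26 - 8) = 18
Day 3: max(0, 34 - 8) = 26
Day 4: max(0, 30 - 8) = 22
Day 5: max(0, 29 - 8) = 21
Day 6: max(0, 31 - 8) = 23
Day 7: max(0, 34 - 8) = 26
Day 8: max(0, 31 - 8) = 23
Day 9: max(0, 31 - 8) = 23
Day 10: max(0, 28 - 8) = 20
Day 11: max(0, 36 - 8) = 28
Day 12: max(0, 32 - 8) = 24
Total ADD = 271

271


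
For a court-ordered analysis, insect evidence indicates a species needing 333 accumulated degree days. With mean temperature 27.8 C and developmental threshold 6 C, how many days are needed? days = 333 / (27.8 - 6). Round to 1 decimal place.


Insect development time:
Effective temperature = avg_temp - T_base = 27.8 - 6 = 21.8 C
Days = ADD / effective_temp = 333 / 21.8 = 15.3 days

15.3


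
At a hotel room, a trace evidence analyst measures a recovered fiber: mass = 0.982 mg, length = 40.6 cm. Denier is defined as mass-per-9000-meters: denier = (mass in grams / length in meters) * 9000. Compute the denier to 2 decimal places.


Denier calculation:
Mass in grams = 0.982 mg / 1000 = 0.000982 g
Length in meters = 40.6 cm / 100 = 0.406 m
Linear density = mass / length = 0.000982 / 0.406 = 0.00241872 g/m
Denier = (g/m) * 9000 = 0.00241872 * 9000 = 21.77

21.77


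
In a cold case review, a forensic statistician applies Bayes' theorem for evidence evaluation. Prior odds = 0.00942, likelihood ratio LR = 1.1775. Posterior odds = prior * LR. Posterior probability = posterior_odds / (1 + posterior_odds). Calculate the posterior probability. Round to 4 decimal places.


Bayesian evidence evaluation:
Posterior odds = prior_odds * LR = 0.00942 * 1.1775 = 0.01109205
Posterior probability = posterior_odds / (1 + posterior_odds)
= 0.01109205 / (1 + 0.01109205)
= 0.01109205 / 1.01109205
= 0.0110

0.0110


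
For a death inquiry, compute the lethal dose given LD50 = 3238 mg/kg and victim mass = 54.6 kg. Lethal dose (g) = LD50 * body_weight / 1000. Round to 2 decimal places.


Lethal dose calculation:
Lethal dose = LD50 * body_weight / 1000
= 3238 * 54.6 / 1000
= 176794.8 / 1000
= 176.79 g

176.79


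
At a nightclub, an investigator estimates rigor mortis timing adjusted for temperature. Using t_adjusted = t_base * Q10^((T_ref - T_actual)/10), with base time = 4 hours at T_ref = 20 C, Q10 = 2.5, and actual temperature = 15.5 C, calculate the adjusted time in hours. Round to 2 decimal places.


Rigor mortis time adjustment:
Exponent = (T_ref - T_actual) / 10 = (20 - 15.5) / 10 = 0.45
Q10 factor = 2.5^0.45 = 1.51033
t_adjusted = 4 * 1.51033 = 6.04 hours

6.04


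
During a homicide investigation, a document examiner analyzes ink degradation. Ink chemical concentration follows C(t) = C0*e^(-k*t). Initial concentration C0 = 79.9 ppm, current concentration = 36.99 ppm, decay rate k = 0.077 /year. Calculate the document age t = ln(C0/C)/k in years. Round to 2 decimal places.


Document age estimation:
C0/C = 79.9 / 36.99 = 2.160043
ln(C0/C) = 0.770128
t = 0.770128 / 0.077 = 10.00 years

10.00


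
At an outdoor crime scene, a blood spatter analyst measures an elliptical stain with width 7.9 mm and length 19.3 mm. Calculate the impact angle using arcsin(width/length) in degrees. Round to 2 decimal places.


Blood spatter impact angle calculation:
width / length = 7.9 / 19.3 = 0.409326
angle = arcsin(0.409326)
angle = 24.16 degrees

24.16


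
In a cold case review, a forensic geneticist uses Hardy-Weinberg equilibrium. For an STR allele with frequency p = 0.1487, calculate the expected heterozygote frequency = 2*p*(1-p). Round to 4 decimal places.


Hardy-Weinberg heterozygote frequency:
q = 1 - p = 1 - 0.1487 = 0.8513
2pq = 2 * 0.1487 * 0.8513 = 0.2532

0.2532


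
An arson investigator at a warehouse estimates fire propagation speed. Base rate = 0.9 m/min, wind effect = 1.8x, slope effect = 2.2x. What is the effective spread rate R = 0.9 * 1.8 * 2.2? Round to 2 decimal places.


Fire spread rate calculation:
R = R0 * wind_factor * slope_factor
= 0.9 * 1.8 * 2.2
= 1.62 * 2.2
= 3.56 m/min

3.56


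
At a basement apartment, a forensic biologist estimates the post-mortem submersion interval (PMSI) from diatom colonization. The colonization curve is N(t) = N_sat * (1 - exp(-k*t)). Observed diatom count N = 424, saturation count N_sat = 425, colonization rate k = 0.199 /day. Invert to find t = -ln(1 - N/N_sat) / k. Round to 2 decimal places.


PMSI from diatom colonization curve:
N / N_sat = 424 / 425 = 0.997647
1 - N/N_sat = 0.002353
ln(1 - N/N_sat) = -6.052064
t = -ln(1 - N/N_sat) / k = -(-6.052064) / 0.199 = 30.41 days

30.41


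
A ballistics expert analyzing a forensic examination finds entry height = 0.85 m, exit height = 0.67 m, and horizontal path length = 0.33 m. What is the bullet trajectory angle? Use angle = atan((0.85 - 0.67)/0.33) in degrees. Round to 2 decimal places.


Bullet trajectory angle:
Height difference = 0.85 - 0.67 = 0.18 m
angle = atan(0.18 / 0.33)
angle = atan(0.545455)
angle = 28.61 degrees

28.61


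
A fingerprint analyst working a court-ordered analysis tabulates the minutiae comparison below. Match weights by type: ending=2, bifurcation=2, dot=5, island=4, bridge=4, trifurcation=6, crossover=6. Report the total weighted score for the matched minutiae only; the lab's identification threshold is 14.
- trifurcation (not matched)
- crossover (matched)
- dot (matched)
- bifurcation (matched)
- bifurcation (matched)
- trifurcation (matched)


Weighted minutiae match score:
  trifurcation: not matched, +0
  crossover: matched, +6 (running total 6)
  dot: matched, +5 (running total 11)
  bifurcation: matched, +2 (running total 13)
  bifurcation: matched, +2 (running total 15)
  trifurcation: matched, +6 (running total 21)
Total score = 21
Threshold = 14; verdict = identification

21


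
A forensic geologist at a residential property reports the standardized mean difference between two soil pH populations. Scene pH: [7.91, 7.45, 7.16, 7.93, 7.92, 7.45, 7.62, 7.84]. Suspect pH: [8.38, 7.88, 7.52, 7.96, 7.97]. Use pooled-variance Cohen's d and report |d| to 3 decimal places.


Pooled-variance Cohen's d for soil pH comparison:
Scene mean = 61.28 / 8 = 7.66
Suspect mean = 39.71 / 5 = 7.942
Scene sample variance s_s^2 = 0.082171
Suspect sample variance s_c^2 = 0.09372
Pooled variance = ((n_s-1)*s_s^2 + (n_c-1)*s_c^2) / (n_s + n_c - 2) = 0.086371
Pooled SD = sqrt(0.086371) = 0.293889
Mean difference = -0.282
|d| = |-0.282| / 0.293889 = 0.960

0.960


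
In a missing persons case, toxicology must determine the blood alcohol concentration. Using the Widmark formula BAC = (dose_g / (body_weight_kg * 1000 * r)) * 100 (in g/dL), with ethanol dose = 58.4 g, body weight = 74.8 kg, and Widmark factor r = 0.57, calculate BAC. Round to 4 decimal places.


Applying the Widmark formula:
BAC = (dose_g / (body_wt * 1000 * r)) * 100
Denominator = 74.8 * 1000 * 0.57 = 42636
BAC = (58.4 / 42636) * 100
BAC = 0.1370 g/dL

0.1370


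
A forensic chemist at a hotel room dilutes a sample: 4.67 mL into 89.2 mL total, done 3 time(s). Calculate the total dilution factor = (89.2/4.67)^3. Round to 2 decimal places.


Dilution factor calculation:
Single dilution = V_total / V_sample = 89.2 / 4.67 ≈ 19.100642
Number of dilutions = 3
Total DF = (89.2 / 4.67)^3 (full precision, rounded at the end) = 6968.57

6968.57


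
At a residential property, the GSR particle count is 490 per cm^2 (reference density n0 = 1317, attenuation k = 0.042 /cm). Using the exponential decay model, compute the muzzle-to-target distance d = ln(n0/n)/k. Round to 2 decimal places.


GSR distance calculation:
n0/n = 1317 / 490 = 2.687755
ln(n0/n) = 0.988706
d = 0.988706 / 0.042 = 23.54 cm

23.54


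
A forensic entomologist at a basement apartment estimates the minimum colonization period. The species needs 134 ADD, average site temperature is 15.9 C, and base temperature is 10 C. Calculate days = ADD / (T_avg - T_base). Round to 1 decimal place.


Insect development time:
Effective temperature = avg_temp - T_base = 15.9 - 10 = 5.9 C
Days = ADD / effective_temp = 134 / 5.9 = 22.7 days

22.7


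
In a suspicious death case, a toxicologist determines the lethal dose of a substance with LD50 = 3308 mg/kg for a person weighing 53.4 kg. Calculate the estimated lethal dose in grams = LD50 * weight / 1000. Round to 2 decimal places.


Lethal dose calculation:
Lethal dose = LD50 * body_weight / 1000
= 3308 * 53.4 / 1000
= 176647.2 / 1000
= 176.65 g

176.65


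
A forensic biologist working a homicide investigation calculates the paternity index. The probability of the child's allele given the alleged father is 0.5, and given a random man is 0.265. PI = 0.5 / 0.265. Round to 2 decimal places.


Paternity Index calculation:
PI = P(allele|father) / P(allele|random)
PI = 0.5 / 0.265
PI = 1.89

1.89


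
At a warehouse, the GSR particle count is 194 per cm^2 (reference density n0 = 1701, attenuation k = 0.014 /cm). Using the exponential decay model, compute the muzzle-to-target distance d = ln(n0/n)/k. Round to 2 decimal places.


GSR distance calculation:
n0/n = 1701 / 194 = 8.768041
ln(n0/n) = 2.171113
d = 2.171113 / 0.014 = 155.08 cm

155.08


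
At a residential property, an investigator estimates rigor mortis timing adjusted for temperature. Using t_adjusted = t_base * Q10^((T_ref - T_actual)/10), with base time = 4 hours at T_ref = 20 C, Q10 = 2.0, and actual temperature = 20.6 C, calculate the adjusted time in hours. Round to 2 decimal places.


Rigor mortis time adjustment:
Exponent = (T_ref - T_actual) / 10 = (20 - 20.6) / 10 = -0.06
Q10 factor = 2.0^-0.06 = 0.95926
t_adjusted = 4 * 0.95926 = 3.84 hours

3.84


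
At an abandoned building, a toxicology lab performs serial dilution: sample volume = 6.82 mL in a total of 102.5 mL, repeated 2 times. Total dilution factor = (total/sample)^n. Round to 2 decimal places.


Dilution factor calculation:
Single dilution = V_total / V_sample = 102.5 / 6.82 ≈ 15.029326
Number of dilutions = 2
Total DF = (102.5 / 6.82)^2 (full precision, rounded at the end) = 225.88

225.88


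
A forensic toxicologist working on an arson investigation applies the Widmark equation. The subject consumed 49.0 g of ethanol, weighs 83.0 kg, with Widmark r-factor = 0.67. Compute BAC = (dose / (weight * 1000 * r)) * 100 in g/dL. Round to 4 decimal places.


Applying the Widmark formula:
BAC = (dose_g / (body_wt * 1000 * r)) * 100
Denominator = 83.0 * 1000 * 0.67 = 55610
BAC = (49.0 / 55610) * 100
BAC = 0.0881 g/dL

0.0881


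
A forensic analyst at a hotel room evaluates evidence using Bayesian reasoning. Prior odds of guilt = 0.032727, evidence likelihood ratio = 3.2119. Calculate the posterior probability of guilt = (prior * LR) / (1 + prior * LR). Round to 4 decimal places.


Bayesian evidence evaluation:
Posterior odds = prior_odds * LR = 0.032727 * 3.2119 = 0.1051159
Posterior probability = posterior_odds / (1 + posterior_odds)
= 0.1051159 / (1 + 0.1051159)
= 0.1051159 / 1.1051159
= 0.0951

0.0951


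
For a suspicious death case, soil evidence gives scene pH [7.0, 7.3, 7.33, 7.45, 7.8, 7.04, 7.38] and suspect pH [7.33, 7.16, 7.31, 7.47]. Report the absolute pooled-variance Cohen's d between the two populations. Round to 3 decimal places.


Pooled-variance Cohen's d for soil pH comparison:
Scene mean = 51.3 / 7 = 7.328571
Suspect mean = 29.27 / 4 = 7.3175
Scene sample variance s_s^2 = 0.071948
Suspect sample variance s_c^2 = 0.016092
Pooled variance = ((n_s-1)*s_s^2 + (n_c-1)*s_c^2) / (n_s + n_c - 2) = 0.053329
Pooled SD = sqrt(0.053329) = 0.230931
Mean difference = 0.011071
|d| = |0.011071| / 0.230931 = 0.048

0.048


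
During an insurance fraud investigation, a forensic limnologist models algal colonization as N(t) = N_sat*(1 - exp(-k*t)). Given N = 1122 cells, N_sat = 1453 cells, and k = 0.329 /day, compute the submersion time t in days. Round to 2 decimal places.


PMSI from diatom colonization curve:
N / N_sat = 1122 / 1453 = 0.772195
1 - N/N_sat = 0.227805
ln(1 - N/N_sat) = -1.479265
t = -ln(1 - N/N_sat) / k = -(-1.479265) / 0.329 = 4.50 days

4.50


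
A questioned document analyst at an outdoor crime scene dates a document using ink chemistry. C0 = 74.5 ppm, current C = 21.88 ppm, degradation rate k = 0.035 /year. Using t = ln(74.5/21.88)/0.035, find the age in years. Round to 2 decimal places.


Document age estimation:
C0/C = 74.5 / 21.88 = 3.404936
ln(C0/C) = 1.225226
t = 1.225226 / 0.035 = 35.01 years

35.01


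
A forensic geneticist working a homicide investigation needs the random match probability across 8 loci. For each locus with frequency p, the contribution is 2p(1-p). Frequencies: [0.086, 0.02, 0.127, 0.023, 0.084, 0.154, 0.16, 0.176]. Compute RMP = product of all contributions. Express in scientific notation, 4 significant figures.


Computing RMP for 8 loci:
Locus 1: 2 * 0.086 * 0.914 = 0.157208
Locus 2: 2 * 0.02 * 0.98 = 0.0392
Locus 3: 2 * 0.127 * 0.873 = 0.221742
Locus 4: 2 * 0.023 * 0.977 = 0.044942
Locus 5: 2 * 0.084 * 0.916 = 0.153888
Locus 6: 2 * 0.154 * 0.846 = 0.260568
Locus 7: 2 * 0.16 * 0.84 = 0.2688
Locus 8: 2 * 0.176 * 0.824 = 0.290048
RMP = 1.920e-07

1.920e-07


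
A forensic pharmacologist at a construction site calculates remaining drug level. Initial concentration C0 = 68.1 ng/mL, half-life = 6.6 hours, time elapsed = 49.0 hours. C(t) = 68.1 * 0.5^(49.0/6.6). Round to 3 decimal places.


Drug concentration decay:
Number of half-lives = t / t_half = 49.0 / 6.6 = 7.424242
Decay factor = 0.5^7.424242 = 0.00582211
C(t) = 68.1 * 0.00582211 = 0.396 ng/mL

0.396


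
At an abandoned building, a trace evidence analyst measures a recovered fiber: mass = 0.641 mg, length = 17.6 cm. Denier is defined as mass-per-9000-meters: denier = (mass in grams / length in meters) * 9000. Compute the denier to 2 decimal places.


Denier calculation:
Mass in grams = 0.641 mg / 1000 = 0.000641 g
Length in meters = 17.6 cm / 100 = 0.176 m
Linear density = mass / length = 0.000641 / 0.176 = 0.00364205 g/m
Denier = (g/m) * 9000 = 0.00364205 * 9000 = 32.78

32.78


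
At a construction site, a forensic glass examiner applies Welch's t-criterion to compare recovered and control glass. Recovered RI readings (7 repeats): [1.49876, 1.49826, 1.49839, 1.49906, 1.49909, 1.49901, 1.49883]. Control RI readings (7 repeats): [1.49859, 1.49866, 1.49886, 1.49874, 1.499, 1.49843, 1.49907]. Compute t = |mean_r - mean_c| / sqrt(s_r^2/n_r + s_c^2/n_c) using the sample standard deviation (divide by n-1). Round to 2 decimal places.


Welch's t-criterion for glass RI comparison:
Recovered mean = sum / n_r = 10.4914 / 7 = 1.4987714
Control mean = sum / n_c = 10.49135 / 7 = 1.4987643
Recovered sample variance s_r^2 = 1.08714e-07
Control sample variance s_c^2 = 5.19619e-08
Welch SE (unpooled) = sqrt(s_r^2/n_r + s_c^2/n_c) = sqrt(1.55306e-08 + 7.42313e-09) = sqrt(2.29537e-08) = 0.000151505
|mean_r - mean_c| = 7.14286e-06
t = 7.14286e-06 / 0.000151505 = 0.05

0.05


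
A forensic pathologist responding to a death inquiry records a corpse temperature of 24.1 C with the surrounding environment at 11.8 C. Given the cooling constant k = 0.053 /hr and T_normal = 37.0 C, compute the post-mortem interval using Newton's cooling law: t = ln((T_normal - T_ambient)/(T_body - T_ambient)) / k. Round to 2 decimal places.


Using Newton's law of cooling:
t = ln((T_normal - T_ambient) / (T_body - T_ambient)) / k
T_normal - T_ambient = 25.2
T_body - T_ambient = 12.3
Ratio = 2.04878
ln(ratio) = 0.717244
t = 0.717244 / 0.053 = 13.53 hours

13.53


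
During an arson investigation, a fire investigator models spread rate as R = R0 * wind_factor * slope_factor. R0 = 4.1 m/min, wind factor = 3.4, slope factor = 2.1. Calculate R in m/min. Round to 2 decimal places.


Fire spread rate calculation:
R = R0 * wind_factor * slope_factor
= 4.1 * 3.4 * 2.1
= 13.94 * 2.1
= 29.27 m/min

29.27


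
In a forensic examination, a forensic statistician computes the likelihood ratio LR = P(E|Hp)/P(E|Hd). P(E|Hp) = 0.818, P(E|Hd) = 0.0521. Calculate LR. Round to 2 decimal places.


Likelihood ratio calculation:
LR = P(E|Hp) / P(E|Hd)
LR = 0.818 / 0.0521
LR = 15.70

15.70


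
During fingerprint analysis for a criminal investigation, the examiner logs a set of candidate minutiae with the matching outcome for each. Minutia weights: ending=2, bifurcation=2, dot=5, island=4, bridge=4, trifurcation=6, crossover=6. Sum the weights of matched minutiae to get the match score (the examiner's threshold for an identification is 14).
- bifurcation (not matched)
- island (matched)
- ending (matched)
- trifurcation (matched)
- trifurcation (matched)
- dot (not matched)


Weighted minutiae match score:
  bifurcation: not matched, +0
  island: matched, +4 (running total 4)
  ending: matched, +2 (running total 6)
  trifurcation: matched, +6 (running total 12)
  trifurcation: matched, +6 (running total 18)
  dot: not matched, +0
Total score = 18
Threshold = 14; verdict = identification

18


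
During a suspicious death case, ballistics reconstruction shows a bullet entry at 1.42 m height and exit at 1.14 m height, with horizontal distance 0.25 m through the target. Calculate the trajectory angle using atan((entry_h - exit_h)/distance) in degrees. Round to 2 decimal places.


Bullet trajectory angle:
Height difference = 1.42 - 1.14 = 0.28 m
angle = atan(0.28 / 0.25)
angle = atan(1.12)
angle = 48.24 degrees

48.24


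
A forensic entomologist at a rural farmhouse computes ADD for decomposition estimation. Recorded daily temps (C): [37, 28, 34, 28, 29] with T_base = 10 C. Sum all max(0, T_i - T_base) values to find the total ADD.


Computing ADD day by day:
Day 1: max(0, 37 - 10) = 27
Day 2: max(0, 28 - 10) = 18
Day 3: max(0, 34 - 10) = 24
Day 4: max(0, 28 - 10) = 18
Day 5: max(0, 29 - 10) = 19
Total ADD = 106

106


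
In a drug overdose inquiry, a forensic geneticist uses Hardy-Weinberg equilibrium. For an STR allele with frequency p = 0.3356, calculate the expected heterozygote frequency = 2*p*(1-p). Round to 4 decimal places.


Hardy-Weinberg heterozygote frequency:
q = 1 - p = 1 - 0.3356 = 0.6644
2pq = 2 * 0.3356 * 0.6644 = 0.4459

0.4459


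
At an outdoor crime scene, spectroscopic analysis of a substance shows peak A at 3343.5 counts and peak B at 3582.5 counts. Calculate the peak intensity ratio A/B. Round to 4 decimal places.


Spectral peak ratio:
Peak A = 3343.5 counts
Peak B = 3582.5 counts
Ratio = 3343.5 / 3582.5 = 0.9333

0.9333


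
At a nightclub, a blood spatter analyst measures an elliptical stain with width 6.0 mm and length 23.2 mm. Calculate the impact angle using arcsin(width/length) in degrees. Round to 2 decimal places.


Blood spatter impact angle calculation:
width / length = 6.0 / 23.2 = 0.258621
angle = arcsin(0.258621)
angle = 14.99 degrees

14.99


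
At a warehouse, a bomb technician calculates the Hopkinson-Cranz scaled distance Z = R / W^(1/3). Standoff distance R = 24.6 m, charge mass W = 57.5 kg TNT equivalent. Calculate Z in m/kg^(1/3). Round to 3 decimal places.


Scaled distance calculation:
W^(1/3) = 57.5^(1/3) = 3.859721
Z = R / W^(1/3) = 24.6 / 3.859721
Z = 6.374 m/kg^(1/3)

6.374


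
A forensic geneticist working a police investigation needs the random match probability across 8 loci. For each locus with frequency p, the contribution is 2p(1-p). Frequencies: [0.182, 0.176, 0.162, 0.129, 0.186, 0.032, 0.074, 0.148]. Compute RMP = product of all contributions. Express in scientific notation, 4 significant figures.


Computing RMP for 8 loci:
Locus 1: 2 * 0.182 * 0.818 = 0.297752
Locus 2: 2 * 0.176 * 0.824 = 0.290048
Locus 3: 2 * 0.162 * 0.838 = 0.271512
Locus 4: 2 * 0.129 * 0.871 = 0.224718
Locus 5: 2 * 0.186 * 0.814 = 0.302808
Locus 6: 2 * 0.032 * 0.968 = 0.061952
Locus 7: 2 * 0.074 * 0.926 = 0.137048
Locus 8: 2 * 0.148 * 0.852 = 0.252192
RMP = 3.416e-06

3.416e-06


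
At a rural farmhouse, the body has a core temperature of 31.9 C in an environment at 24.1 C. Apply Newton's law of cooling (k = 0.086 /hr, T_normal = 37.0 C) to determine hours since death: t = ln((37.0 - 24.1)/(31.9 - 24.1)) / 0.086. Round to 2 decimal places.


Using Newton's law of cooling:
t = ln((T_normal - T_ambient) / (T_body - T_ambient)) / k
T_normal - T_ambient = 12.9
T_body - T_ambient = 7.8
Ratio = 1.653846
ln(ratio) = 0.503103
t = 0.503103 / 0.086 = 5.85 hours

5.85


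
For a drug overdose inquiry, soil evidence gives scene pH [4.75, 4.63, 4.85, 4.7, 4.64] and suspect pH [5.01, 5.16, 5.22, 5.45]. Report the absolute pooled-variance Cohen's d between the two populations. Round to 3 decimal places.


Pooled-variance Cohen's d for soil pH comparison:
Scene mean = 23.57 / 5 = 4.714
Suspect mean = 20.84 / 4 = 5.21
Scene sample variance s_s^2 = 0.00813
Suspect sample variance s_c^2 = 0.0334
Pooled variance = ((n_s-1)*s_s^2 + (n_c-1)*s_c^2) / (n_s + n_c - 2) = 0.01896
Pooled SD = sqrt(0.01896) = 0.137695
Mean difference = -0.496
|d| = |-0.496| / 0.137695 = 3.602

3.602


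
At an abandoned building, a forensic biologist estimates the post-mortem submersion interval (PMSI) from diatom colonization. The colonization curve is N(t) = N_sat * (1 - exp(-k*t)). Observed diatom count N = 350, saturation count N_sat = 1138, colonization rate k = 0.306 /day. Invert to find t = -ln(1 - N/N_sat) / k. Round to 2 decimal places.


PMSI from diatom colonization curve:
N / N_sat = 350 / 1138 = 0.307557
1 - N/N_sat = 0.692443
ln(1 - N/N_sat) = -0.367529
t = -ln(1 - N/N_sat) / k = -(-0.367529) / 0.306 = 1.20 days

1.20


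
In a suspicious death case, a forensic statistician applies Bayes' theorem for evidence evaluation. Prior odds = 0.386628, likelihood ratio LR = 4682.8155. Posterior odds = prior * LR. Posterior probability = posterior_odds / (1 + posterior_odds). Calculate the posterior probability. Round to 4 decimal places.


Bayesian evidence evaluation:
Posterior odds = prior_odds * LR = 0.386628 * 4682.8155 = 1810.508
Posterior probability = posterior_odds / (1 + posterior_odds)
= 1810.508 / (1 + 1810.508)
= 1810.508 / 1811.508
= 0.9994

0.9994


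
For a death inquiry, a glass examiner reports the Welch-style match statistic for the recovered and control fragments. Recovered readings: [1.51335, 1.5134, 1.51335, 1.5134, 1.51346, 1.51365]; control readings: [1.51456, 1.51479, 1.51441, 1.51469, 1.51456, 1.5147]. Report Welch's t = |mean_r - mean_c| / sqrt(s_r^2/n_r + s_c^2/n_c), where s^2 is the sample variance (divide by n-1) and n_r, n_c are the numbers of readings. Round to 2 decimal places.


Welch's t-criterion for glass RI comparison:
Recovered mean = sum / n_r = 9.08061 / 6 = 1.513435
Control mean = sum / n_c = 9.08771 / 6 = 1.5146183
Recovered sample variance s_r^2 = 1.275e-08
Control sample variance s_c^2 = 1.82967e-08
Welch SE (unpooled) = sqrt(s_r^2/n_r + s_c^2/n_c) = sqrt(2.125e-09 + 3.04944e-09) = sqrt(5.17444e-09) = 7.19336e-05
|mean_r - mean_c| = 0.00118333
t = 0.00118333 / 7.19336e-05 = 16.45

16.45


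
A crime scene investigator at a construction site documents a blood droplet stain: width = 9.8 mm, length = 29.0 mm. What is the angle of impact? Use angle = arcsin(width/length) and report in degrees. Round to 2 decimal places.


Blood spatter impact angle calculation:
width / length = 9.8 / 29.0 = 0.337931
angle = arcsin(0.337931)
angle = 19.75 degrees

19.75


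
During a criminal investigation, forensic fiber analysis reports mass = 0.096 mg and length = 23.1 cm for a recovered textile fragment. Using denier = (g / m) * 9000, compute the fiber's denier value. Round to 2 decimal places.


Denier calculation:
Mass in grams = 0.096 mg / 1000 = 0.000096 g
Length in meters = 23.1 cm / 100 = 0.231 m
Linear density = mass / length = 0.000096 / 0.231 = 0.00041558 g/m
Denier = (g/m) * 9000 = 0.00041558 * 9000 = 3.74

3.74


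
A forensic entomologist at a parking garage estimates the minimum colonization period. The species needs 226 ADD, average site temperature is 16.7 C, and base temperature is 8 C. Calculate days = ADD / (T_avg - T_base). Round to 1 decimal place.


Insect development time:
Effective temperature = avg_temp - T_base = 16.7 - 8 = 8.7 C
Days = ADD / effective_temp = 226 / 8.7 = 26.0 days

26.0


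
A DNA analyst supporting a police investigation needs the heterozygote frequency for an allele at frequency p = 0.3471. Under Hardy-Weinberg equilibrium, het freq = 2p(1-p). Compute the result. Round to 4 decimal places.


Hardy-Weinberg heterozygote frequency:
q = 1 - p = 1 - 0.3471 = 0.6529
2pq = 2 * 0.3471 * 0.6529 = 0.4532

0.4532


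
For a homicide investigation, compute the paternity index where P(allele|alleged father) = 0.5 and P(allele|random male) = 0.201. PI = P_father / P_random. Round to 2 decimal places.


Paternity Index calculation:
PI = P(allele|father) / P(allele|random)
PI = 0.5 / 0.201
PI = 2.49

2.49


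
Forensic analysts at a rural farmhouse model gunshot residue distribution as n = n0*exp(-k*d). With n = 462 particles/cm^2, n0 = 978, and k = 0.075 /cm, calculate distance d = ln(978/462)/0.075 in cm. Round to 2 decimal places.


GSR distance calculation:
n0/n = 978 / 462 = 2.116883
ln(n0/n) = 0.749945
d = 0.749945 / 0.075 = 10.00 cm

10.00


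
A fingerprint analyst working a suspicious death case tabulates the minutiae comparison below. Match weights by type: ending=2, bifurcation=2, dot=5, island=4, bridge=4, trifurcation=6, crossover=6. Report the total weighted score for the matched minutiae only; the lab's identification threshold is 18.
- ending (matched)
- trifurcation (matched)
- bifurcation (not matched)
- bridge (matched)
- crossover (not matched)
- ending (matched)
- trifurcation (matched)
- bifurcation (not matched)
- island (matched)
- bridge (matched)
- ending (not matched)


Weighted minutiae match score:
  ending: matched, +2 (running total 2)
  trifurcation: matched, +6 (running total 8)
  bifurcation: not matched, +0
  bridge: matched, +4 (running total 12)
  crossover: not matched, +0
  ending: matched, +2 (running total 14)
  trifurcation: matched, +6 (running total 20)
  bifurcation: not matched, +0
  island: matched, +4 (running total 24)
  bridge: matched, +4 (running total 28)
  ending: not matched, +0
Total score = 28
Threshold = 18; verdict = identification

28


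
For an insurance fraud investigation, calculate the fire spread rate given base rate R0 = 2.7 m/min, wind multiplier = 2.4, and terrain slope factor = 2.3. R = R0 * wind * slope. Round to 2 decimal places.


Fire spread rate calculation:
R = R0 * wind_factor * slope_factor
= 2.7 * 2.4 * 2.3
= 6.48 * 2.3
= 14.90 m/min

14.90


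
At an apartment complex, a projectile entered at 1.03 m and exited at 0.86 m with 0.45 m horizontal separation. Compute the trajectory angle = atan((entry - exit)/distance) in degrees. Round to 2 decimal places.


Bullet trajectory angle:
Height difference = 1.03 - 0.86 = 0.17 m
angle = atan(0.17 / 0.45)
angle = atan(0.377778)
angle = 20.70 degrees

20.70


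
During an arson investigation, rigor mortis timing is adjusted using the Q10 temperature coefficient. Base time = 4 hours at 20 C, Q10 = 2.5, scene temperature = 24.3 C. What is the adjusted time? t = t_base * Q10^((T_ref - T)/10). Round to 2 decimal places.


Rigor mortis time adjustment:
Exponent = (T_ref - T_actual) / 10 = (20 - 24.3) / 10 = -0.43
Q10 factor = 2.5^-0.43 = 0.67435
t_adjusted = 4 * 0.67435 = 2.70 hours

2.70


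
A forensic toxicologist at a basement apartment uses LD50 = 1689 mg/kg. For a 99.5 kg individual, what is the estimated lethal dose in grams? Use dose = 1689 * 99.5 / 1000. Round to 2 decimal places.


Lethal dose calculation:
Lethal dose = LD50 * body_weight / 1000
= 1689 * 99.5 / 1000
= 168055.5 / 1000
= 168.06 g

168.06


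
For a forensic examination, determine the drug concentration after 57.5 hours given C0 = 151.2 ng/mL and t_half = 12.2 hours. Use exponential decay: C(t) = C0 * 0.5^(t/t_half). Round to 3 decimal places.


Drug concentration decay:
Number of half-lives = t / t_half = 57.5 / 12.2 = 4.713115
Decay factor = 0.5^4.713115 = 0.0381251
C(t) = 151.2 * 0.0381251 = 5.765 ng/mL

5.765


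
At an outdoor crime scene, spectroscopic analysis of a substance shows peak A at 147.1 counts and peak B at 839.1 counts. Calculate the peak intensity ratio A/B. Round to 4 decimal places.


Spectral peak ratio:
Peak A = 147.1 counts
Peak B = 839.1 counts
Ratio = 147.1 / 839.1 = 0.1753

0.1753


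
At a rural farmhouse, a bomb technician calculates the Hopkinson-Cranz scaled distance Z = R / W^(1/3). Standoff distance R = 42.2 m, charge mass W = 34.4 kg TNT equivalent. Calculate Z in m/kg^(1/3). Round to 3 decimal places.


Scaled distance calculation:
W^(1/3) = 34.4^(1/3) = 3.252267
Z = R / W^(1/3) = 42.2 / 3.252267
Z = 12.976 m/kg^(1/3)

12.976


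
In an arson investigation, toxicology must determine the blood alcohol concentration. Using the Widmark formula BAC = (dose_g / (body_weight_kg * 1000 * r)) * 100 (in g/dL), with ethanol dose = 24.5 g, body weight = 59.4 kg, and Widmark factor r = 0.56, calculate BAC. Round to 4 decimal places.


Applying the Widmark formula:
BAC = (dose_g / (body_wt * 1000 * r)) * 100
Denominator = 59.4 * 1000 * 0.56 = 33264
BAC = (24.5 / 33264) * 100
BAC = 0.0737 g/dL

0.0737


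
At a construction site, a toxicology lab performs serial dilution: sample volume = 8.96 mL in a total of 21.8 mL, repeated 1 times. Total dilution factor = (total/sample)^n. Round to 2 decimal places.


Dilution factor calculation:
Single dilution = V_total / V_sample = 21.8 / 8.96 ≈ 2.433036
Number of dilutions = 1
Total DF = (21.8 / 8.96)^1 (full precision, rounded at the end) = 2.43

2.43
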